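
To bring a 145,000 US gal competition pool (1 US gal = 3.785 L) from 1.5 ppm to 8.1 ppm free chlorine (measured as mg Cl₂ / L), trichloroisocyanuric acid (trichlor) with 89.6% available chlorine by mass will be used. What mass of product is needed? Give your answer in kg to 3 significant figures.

4.04 kg

Volume: 145,000 US gal × 3.785 L/gal = 548,825 L.
Chlorine deficit: 8.1 − 1.5 = 6.6 ppm = 6.6 mg/L as Cl₂.
Cl₂ equivalent needed: 6.6 mg/L × 548,825 L = 3,622,000 mg = 3622 g.
Product at 89.6% available chlorine: 3622 / 0.896 = 4043 g.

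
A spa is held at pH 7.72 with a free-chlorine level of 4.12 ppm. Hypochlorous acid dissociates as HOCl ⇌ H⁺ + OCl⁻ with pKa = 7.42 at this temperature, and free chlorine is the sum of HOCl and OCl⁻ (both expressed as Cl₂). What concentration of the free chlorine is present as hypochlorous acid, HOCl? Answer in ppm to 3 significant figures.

1.38 ppm

[OCl⁻]/[HOCl] = 10^(pH − pKa) = 10^(7.72 − 7.42) = 10^0.30 = 1.995.
Fraction as HOCl = 1 / (1 + 1.995) = 0.3339.
HOCl = 0.3339 × 4.12 ppm = 1.376 ppm.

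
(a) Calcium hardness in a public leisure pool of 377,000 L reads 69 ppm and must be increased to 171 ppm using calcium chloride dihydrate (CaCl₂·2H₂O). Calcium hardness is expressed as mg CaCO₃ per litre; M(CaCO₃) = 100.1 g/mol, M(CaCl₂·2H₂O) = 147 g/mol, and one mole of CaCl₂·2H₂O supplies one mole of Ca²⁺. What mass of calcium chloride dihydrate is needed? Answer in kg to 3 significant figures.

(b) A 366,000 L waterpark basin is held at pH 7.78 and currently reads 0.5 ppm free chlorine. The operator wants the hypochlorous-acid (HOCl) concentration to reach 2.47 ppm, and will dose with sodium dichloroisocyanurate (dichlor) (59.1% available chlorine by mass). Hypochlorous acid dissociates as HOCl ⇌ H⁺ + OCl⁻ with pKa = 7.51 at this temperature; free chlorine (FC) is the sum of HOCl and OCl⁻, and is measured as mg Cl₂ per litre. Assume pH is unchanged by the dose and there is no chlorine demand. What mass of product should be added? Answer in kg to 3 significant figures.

(a) Hardness to add: (171 − 69) = 102 mg/L as CaCO₃ × 377,000 L = 38,450 g as CaCO₃.
(a) Moles of Ca²⁺ (1 mol Ca²⁺ ≡ 1 mol CaCO₃): 38,450 / 100.1 g/mol = 384.2 mol.
(a) Mass of CaCl₂·2H₂O: 384.2 × 147 = 56,470 g.

(b) [OCl⁻]/[HOCl] = 10^(pH − pKa) = 10^(7.78 − 7.51) = 1.862; fraction as HOCl = 1/(1 + 1.862) = 0.3494.
(b) Free chlorine required for 2.47 ppm HOCl: 2.47 / 0.3494 = 7.069 ppm.
(b) FC to add: 7.069 − 0.5 = 6.569 mg/L as Cl₂.
(b) Cl₂ equivalent: 6.569 mg/L × 366,000 L = 2404 g.
(b) Product at 59.1% available Cl: 2404 / 0.591 = 4068 g.

(a) 56.5 kg; (b) 4.07 kg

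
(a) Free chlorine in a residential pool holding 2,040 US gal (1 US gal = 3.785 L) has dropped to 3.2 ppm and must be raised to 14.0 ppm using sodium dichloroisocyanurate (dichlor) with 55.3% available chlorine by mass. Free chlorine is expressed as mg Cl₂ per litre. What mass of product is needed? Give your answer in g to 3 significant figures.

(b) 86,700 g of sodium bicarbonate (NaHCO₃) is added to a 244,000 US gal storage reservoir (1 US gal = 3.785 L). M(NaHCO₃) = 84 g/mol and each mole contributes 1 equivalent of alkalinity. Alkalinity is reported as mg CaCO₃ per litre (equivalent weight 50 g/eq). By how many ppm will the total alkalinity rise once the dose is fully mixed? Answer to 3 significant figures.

(a) 151 g; (b) 55.9 ppm

(a) Volume: 2,040 US gal × 3.785 L/gal = 7,721 L.
(a) Chlorine deficit: 14.0 − 3.2 = 10.8 ppm = 10.8 mg/L as Cl₂.
(a) Cl₂ equivalent needed: 10.8 mg/L × 7,721 L = 83,390 mg = 83.39 g.
(a) Product at 55.3% available chlorine: 83.39 / 0.553 = 150.8 g.

(b) Volume: 244,000 US gal × 3.785 L/gal = 923,540 L.
(b) Moles of NaHCO₃: 86,700 g ÷ 84 g/mol = 1032 mol → 1032 eq of alkalinity.
(b) As CaCO₃: 1032 eq × 50 g/eq = 51,610 g.
(b) Rise: 51,610 g / 923,540 L × 1000 = 55.88 mg/L.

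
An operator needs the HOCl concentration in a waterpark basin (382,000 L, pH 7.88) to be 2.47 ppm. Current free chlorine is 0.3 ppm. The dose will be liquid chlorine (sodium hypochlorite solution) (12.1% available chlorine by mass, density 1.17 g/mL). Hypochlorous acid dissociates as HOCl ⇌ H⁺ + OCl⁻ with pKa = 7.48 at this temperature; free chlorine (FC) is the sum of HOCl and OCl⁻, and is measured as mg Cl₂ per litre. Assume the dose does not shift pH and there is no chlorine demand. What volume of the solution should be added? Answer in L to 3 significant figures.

[OCl⁻]/[HOCl] = 10^(pH − pKa) = 10^(7.88 − 7.48) = 2.512; fraction as HOCl = 1/(1 + 2.512) = 0.2847.
Free chlorine required for 2.47 ppm HOCl: 2.47 / 0.2847 = 8.674 ppm.
FC to add: 8.674 − 0.3 = 8.374 mg/L as Cl₂.
Cl₂ equivalent: 8.374 mg/L × 382,000 L = 3199 g.
Product at 12.1% available Cl: 3199 / 0.121 = 26,440 g.
Volume: 26,440 g ÷ 1.17 g/mL = 22,600 mL.

22.6 L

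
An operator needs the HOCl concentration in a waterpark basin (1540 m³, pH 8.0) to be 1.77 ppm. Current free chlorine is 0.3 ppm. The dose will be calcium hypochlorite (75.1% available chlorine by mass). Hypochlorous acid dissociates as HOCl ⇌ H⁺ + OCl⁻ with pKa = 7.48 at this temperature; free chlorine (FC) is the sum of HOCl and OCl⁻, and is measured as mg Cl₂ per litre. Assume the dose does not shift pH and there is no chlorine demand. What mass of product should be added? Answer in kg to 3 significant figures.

Volume: 1540 m³ = 1,540,000 L.
[OCl⁻]/[HOCl] = 10^(pH − pKa) = 10^(8.0 − 7.48) = 3.311; fraction as HOCl = 1/(1 + 3.311) = 0.2319.
Free chlorine required for 1.77 ppm HOCl: 1.77 / 0.2319 = 7.631 ppm.
FC to add: 7.631 − 0.3 = 7.331 mg/L as Cl₂.
Cl₂ equivalent: 7.331 mg/L × 1,540,000 L = 11,290 g.
Product at 75.1% available Cl: 11,290 / 0.751 = 15,030 g.

15.0 kg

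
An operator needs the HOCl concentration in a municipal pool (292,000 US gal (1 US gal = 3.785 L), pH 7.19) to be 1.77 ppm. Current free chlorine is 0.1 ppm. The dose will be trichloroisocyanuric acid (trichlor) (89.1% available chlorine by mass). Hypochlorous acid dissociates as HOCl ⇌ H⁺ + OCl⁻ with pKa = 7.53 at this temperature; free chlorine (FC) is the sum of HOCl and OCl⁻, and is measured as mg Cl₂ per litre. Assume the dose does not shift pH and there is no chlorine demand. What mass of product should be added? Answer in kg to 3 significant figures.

Volume: 292,000 US gal × 3.785 L/gal = 1,105,220 L.
[OCl⁻]/[HOCl] = 10^(pH − pKa) = 10^(7.19 − 7.53) = 0.4571; fraction as HOCl = 1/(1 + 0.4571) = 0.6863.
Free chlorine required for 1.77 ppm HOCl: 1.77 / 0.6863 = 2.579 ppm.
FC to add: 2.579 − 0.1 = 2.479 mg/L as Cl₂.
Cl₂ equivalent: 2.479 mg/L × 1,105,220 L = 2740 g.
Product at 89.1% available Cl: 2740 / 0.891 = 3075 g.

3.08 kg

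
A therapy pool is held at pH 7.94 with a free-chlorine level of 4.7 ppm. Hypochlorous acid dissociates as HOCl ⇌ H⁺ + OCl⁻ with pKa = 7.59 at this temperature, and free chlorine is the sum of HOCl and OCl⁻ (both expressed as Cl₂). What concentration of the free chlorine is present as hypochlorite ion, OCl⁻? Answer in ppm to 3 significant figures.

3.25 ppm

[OCl⁻]/[HOCl] = 10^(pH − pKa) = 10^(7.94 − 7.59) = 10^0.35 = 2.239.
Fraction as HOCl = 1 / (1 + 2.239) = 0.3088.
OCl⁻ = (1 − 0.3088) × 4.7 ppm = 3.249 ppm.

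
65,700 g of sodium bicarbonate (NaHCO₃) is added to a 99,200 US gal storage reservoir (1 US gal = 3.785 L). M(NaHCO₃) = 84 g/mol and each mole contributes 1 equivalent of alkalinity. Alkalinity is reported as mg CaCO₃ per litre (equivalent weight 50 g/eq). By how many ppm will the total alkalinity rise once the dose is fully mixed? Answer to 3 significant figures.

Volume: 99,200 US gal × 3.785 L/gal = 375,472 L.
Moles of NaHCO₃: 65,700 g ÷ 84 g/mol = 782.1 mol → 782.1 eq of alkalinity.
As CaCO₃: 782.1 eq × 50 g/eq = 39,110 g.
Rise: 39,110 g / 375,472 L × 1000 = 104.2 mg/L.

104 ppm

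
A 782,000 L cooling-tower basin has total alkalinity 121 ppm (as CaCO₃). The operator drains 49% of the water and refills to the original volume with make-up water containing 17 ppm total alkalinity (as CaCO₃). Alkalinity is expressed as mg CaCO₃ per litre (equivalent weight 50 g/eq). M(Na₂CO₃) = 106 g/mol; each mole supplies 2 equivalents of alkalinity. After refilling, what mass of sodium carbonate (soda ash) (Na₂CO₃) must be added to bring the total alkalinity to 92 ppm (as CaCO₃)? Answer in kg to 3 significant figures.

18.2 kg

After draining 49% and refilling: 121 × 0.51 + 17 × 0.49 = 70.04 ppm.
Deficit to target: 92 − 70.04 = 21.96 mg/L.
As CaCO₃: 21.96 mg/L × 782,000 L = 17,170 g; ÷ 50 g/eq ÷ 2 = 171.7 mol Na₂CO₃.
Mass: 171.7 × 106 = 18,200 g.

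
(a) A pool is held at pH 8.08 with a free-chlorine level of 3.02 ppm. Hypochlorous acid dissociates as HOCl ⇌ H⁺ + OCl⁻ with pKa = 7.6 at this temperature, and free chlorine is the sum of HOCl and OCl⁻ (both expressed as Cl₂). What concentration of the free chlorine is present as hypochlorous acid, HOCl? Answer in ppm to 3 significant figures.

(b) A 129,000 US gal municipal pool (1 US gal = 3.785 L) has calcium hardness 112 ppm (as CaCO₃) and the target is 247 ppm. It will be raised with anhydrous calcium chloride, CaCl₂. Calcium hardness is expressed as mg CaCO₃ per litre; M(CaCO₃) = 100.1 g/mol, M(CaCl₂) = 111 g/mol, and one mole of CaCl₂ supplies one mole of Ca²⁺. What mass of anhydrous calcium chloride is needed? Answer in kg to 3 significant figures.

(a) [OCl⁻]/[HOCl] = 10^(pH − pKa) = 10^(8.08 − 7.6) = 10^0.48 = 3.02.
(a) Fraction as HOCl = 1 / (1 + 3.02) = 0.2488.
(a) HOCl = 0.2488 × 3.02 ppm = 0.7513 ppm.

(b) Volume: 129,000 US gal × 3.785 L/gal = 488,265 L.
(b) Hardness to add: (247 − 112) = 135 mg/L as CaCO₃ × 488,265 L = 65,920 g as CaCO₃.
(b) Moles of Ca²⁺ (1 mol Ca²⁺ ≡ 1 mol CaCO₃): 65,920 / 100.1 g/mol = 658.5 mol.
(b) Mass of CaCl₂: 658.5 × 111 = 73,090 g.

(a) 0.751 ppm; (b) 73.1 kg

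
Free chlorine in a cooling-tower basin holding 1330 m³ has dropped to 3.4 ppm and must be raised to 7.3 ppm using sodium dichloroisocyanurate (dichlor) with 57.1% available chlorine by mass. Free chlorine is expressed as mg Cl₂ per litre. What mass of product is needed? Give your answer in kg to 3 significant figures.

9.08 kg

Volume: 1330 m³ = 1,330,000 L.
Chlorine deficit: 7.3 − 3.4 = 3.9 ppm = 3.9 mg/L as Cl₂.
Cl₂ equivalent needed: 3.9 mg/L × 1,330,000 L = 5,187,000 mg = 5187 g.
Product at 57.1% available chlorine: 5187 / 0.571 = 9084 g.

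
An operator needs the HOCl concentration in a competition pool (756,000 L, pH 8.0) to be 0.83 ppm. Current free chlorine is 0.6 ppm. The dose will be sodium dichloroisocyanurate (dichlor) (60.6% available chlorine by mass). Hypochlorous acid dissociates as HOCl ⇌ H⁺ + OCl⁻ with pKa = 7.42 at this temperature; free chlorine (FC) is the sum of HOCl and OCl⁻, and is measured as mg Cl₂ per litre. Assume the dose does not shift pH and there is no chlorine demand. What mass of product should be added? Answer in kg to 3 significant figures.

[OCl⁻]/[HOCl] = 10^(pH − pKa) = 10^(8.0 − 7.42) = 3.802; fraction as HOCl = 1/(1 + 3.802) = 0.2083.
Free chlorine required for 0.83 ppm HOCl: 0.83 / 0.2083 = 3.986 ppm.
FC to add: 3.986 − 0.6 = 3.386 mg/L as Cl₂.
Cl₂ equivalent: 3.386 mg/L × 756,000 L = 2559 g.
Product at 60.6% available Cl: 2559 / 0.606 = 4224 g.

4.22 kg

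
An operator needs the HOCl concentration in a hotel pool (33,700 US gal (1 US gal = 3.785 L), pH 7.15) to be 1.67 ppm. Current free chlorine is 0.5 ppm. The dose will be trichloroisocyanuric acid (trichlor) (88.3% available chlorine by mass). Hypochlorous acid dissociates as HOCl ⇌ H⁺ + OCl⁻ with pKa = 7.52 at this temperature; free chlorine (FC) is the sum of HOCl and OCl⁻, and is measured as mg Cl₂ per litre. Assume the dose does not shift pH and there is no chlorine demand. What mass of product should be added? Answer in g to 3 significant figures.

Volume: 33,700 US gal × 3.785 L/gal = 127,554 L.
[OCl⁻]/[HOCl] = 10^(pH − pKa) = 10^(7.15 − 7.52) = 0.4266; fraction as HOCl = 1/(1 + 0.4266) = 0.701.
Free chlorine required for 1.67 ppm HOCl: 1.67 / 0.701 = 2.382 ppm.
FC to add: 2.382 − 0.5 = 1.882 mg/L as Cl₂.
Cl₂ equivalent: 1.882 mg/L × 127,554 L = 240.1 g.
Product at 88.3% available Cl: 240.1 / 0.883 = 271.9 g.

272 g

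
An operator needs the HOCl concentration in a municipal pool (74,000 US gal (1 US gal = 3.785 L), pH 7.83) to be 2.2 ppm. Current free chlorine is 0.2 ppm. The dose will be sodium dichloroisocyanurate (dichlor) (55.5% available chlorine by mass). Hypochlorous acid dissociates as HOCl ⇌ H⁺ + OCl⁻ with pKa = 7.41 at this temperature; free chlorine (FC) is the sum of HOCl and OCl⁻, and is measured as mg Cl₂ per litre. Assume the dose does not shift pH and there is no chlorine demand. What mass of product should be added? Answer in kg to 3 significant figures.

3.93 kg

Volume: 74,000 US gal × 3.785 L/gal = 280,090 L.
[OCl⁻]/[HOCl] = 10^(pH − pKa) = 10^(7.83 − 7.41) = 2.63; fraction as HOCl = 1/(1 + 2.63) = 0.2755.
Free chlorine required for 2.2 ppm HOCl: 2.2 / 0.2755 = 7.987 ppm.
FC to add: 7.987 − 0.2 = 7.787 mg/L as Cl₂.
Cl₂ equivalent: 7.787 mg/L × 280,090 L = 2181 g.
Product at 55.5% available Cl: 2181 / 0.555 = 3930 g.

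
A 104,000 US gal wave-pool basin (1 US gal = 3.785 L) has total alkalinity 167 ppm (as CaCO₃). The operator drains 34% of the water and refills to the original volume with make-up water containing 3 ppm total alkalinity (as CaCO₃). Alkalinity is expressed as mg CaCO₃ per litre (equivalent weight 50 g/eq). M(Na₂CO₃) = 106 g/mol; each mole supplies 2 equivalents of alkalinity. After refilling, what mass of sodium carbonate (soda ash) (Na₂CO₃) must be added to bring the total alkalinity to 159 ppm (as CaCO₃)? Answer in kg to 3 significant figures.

Volume: 104,000 US gal × 3.785 L/gal = 393,640 L.
After draining 34% and refilling: 167 × 0.66 + 3 × 0.34 = 111.24 ppm.
Deficit to target: 159 − 111.24 = 47.76 mg/L.
As CaCO₃: 47.76 mg/L × 393,640 L = 18,800 g; ÷ 50 g/eq ÷ 2 = 188 mol Na₂CO₃.
Mass: 188 × 106 = 19,930 g.

19.9 kg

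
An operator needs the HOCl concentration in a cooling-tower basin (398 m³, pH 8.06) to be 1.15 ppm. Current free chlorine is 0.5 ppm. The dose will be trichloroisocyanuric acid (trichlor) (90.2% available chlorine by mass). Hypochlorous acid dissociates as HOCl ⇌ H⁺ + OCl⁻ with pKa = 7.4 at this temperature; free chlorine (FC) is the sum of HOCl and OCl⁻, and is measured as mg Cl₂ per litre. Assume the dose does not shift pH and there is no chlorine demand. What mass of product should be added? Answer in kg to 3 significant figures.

2.61 kg

Volume: 398 m³ = 398,000 L.
[OCl⁻]/[HOCl] = 10^(pH − pKa) = 10^(8.06 − 7.4) = 4.571; fraction as HOCl = 1/(1 + 4.571) = 0.1795.
Free chlorine required for 1.15 ppm HOCl: 1.15 / 0.1795 = 6.407 ppm.
FC to add: 6.407 − 0.5 = 5.907 mg/L as Cl₂.
Cl₂ equivalent: 5.907 mg/L × 398,000 L = 2351 g.
Product at 90.2% available Cl: 2351 / 0.902 = 2606 g.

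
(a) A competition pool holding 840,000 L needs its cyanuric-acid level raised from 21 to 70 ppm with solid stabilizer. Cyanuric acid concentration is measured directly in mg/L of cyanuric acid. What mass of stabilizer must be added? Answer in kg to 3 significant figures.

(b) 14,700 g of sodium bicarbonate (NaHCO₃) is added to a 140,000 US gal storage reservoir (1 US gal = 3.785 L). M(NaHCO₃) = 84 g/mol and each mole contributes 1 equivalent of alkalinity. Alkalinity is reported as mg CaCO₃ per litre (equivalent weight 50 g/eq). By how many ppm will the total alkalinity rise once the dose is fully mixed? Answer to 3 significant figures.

(a) 41.2 kg; (b) 16.5 ppm

(a) CYA to add: (70 − 21) = 49 mg/L × 840,000 L = 41,160 g cyanuric acid.

(b) Volume: 140,000 US gal × 3.785 L/gal = 529,900 L.
(b) Moles of NaHCO₃: 14,700 g ÷ 84 g/mol = 175 mol → 175 eq of alkalinity.
(b) As CaCO₃: 175 eq × 50 g/eq = 8750 g.
(b) Rise: 8750 g / 529,900 L × 1000 = 16.51 mg/L.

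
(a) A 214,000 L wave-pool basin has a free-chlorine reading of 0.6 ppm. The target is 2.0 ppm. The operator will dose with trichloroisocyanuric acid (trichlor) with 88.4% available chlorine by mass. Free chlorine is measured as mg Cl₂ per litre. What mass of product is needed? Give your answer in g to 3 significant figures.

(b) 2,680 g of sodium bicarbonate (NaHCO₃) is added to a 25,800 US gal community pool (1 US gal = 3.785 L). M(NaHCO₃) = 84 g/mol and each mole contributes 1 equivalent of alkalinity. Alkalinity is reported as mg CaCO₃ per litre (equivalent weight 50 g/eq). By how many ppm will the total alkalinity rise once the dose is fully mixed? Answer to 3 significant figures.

(a) 339 g; (b) 16.3 ppm

(a) Chlorine deficit: 2.0 − 0.6 = 1.4 ppm = 1.4 mg/L as Cl₂.
(a) Cl₂ equivalent needed: 1.4 mg/L × 214,000 L = 299,600 mg = 299.6 g.
(a) Product at 88.4% available chlorine: 299.6 / 0.884 = 338.9 g.

(b) Volume: 25,800 US gal × 3.785 L/gal = 97,653 L.
(b) Moles of NaHCO₃: 2,680 g ÷ 84 g/mol = 31.9 mol → 31.9 eq of alkalinity.
(b) As CaCO₃: 31.9 eq × 50 g/eq = 1595 g.
(b) Rise: 1595 g / 97,653 L × 1000 = 16.34 mg/L.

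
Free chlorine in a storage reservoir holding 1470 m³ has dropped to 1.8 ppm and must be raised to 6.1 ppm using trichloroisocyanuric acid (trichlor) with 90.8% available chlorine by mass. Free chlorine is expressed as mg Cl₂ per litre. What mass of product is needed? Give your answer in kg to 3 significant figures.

Volume: 1470 m³ = 1,470,000 L.
Chlorine deficit: 6.1 − 1.8 = 4.3 ppm = 4.3 mg/L as Cl₂.
Cl₂ equivalent needed: 4.3 mg/L × 1,470,000 L = 6,321,000 mg = 6321 g.
Product at 90.8% available chlorine: 6321 / 0.908 = 6961 g.

6.96 kg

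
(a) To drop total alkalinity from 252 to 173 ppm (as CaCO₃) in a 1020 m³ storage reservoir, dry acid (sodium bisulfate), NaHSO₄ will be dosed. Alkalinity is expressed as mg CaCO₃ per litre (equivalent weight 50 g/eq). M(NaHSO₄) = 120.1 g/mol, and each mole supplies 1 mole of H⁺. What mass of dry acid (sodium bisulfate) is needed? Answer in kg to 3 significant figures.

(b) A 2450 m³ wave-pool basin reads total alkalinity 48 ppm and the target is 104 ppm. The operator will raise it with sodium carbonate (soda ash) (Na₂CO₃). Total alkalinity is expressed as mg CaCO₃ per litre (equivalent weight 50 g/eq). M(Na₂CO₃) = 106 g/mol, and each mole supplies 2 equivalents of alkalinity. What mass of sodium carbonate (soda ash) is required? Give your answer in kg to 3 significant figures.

(a) 194 kg; (b) 145 kg

(a) Volume: 1020 m³ = 1,020,000 L.
(a) Alkalinity to neutralize: (252 − 173) = 79 mg/L as CaCO₃ × 1,020,000 L = 80,580 g as CaCO₃.
(a) Equivalents of H⁺ required: 80,580 ÷ 50 g/eq = 1612 eq = 1612 mol NaHSO₄.
(a) Mass of NaHSO₄: 1612 × 120.1 = 193,600 g.

(b) Volume: 2450 m³ = 2,450,000 L.
(b) Alkalinity to add: (104 − 48) = 56 mg/L as CaCO₃ × 2,450,000 L = 137,200 g as CaCO₃.
(b) Equivalents: 137,200 g ÷ 50 g/eq = 2744 eq.
(b) Each mole of Na₂CO₃ supplies 2 eq, so 2744 / 2 = 1372 mol.
(b) Mass: 1372 mol × 106 g/mol = 145,400 g.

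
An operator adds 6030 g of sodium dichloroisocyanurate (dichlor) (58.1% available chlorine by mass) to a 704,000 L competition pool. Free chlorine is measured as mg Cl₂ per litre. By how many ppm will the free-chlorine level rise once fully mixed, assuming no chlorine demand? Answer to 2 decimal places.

4.98 ppm

Available chlorine delivered: 6030 g × 0.581 = 3503 g as Cl₂.
Concentration rise: 3503 g / 704,000 L = 4.976 mg/L = 4.98 ppm.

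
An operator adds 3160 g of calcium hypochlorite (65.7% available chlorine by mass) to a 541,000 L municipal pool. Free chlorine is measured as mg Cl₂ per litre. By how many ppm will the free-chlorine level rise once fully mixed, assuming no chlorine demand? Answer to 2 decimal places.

3.84 ppm

Available chlorine delivered: 3160 g × 0.657 = 2076 g as Cl₂.
Concentration rise: 2076 g / 541,000 L = 3.838 mg/L = 3.84 ppm.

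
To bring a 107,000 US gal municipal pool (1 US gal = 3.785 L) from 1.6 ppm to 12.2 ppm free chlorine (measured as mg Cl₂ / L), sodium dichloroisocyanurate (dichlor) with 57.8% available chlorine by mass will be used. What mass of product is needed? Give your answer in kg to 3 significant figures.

7.43 kg

Volume: 107,000 US gal × 3.785 L/gal = 404,995 L.
Chlorine deficit: 12.2 − 1.6 = 10.6 ppm = 10.6 mg/L as Cl₂.
Cl₂ equivalent needed: 10.6 mg/L × 404,995 L = 4,293,000 mg = 4293 g.
Product at 57.8% available chlorine: 4293 / 0.578 = 7427 g.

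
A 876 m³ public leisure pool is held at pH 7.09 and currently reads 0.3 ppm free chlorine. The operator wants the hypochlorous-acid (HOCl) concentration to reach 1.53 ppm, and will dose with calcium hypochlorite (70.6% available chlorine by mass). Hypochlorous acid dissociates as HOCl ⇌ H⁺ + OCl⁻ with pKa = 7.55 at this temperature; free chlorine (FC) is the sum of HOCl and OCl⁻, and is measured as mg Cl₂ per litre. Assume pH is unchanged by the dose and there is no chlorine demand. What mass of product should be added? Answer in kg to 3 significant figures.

Volume: 876 m³ = 876,000 L.
[OCl⁻]/[HOCl] = 10^(pH − pKa) = 10^(7.09 − 7.55) = 0.3467; fraction as HOCl = 1/(1 + 0.3467) = 0.7425.
Free chlorine required for 1.53 ppm HOCl: 1.53 / 0.7425 = 2.061 ppm.
FC to add: 2.061 − 0.3 = 1.761 mg/L as Cl₂.
Cl₂ equivalent: 1.761 mg/L × 876,000 L = 1542 g.
Product at 70.6% available Cl: 1542 / 0.706 = 2184 g.

2.18 kg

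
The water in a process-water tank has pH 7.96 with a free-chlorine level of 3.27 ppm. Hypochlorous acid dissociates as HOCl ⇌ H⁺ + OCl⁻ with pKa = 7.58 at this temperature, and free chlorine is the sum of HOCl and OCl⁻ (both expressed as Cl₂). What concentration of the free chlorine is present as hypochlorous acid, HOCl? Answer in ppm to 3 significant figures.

[OCl⁻]/[HOCl] = 10^(pH − pKa) = 10^(7.96 − 7.58) = 10^0.38 = 2.399.
Fraction as HOCl = 1 / (1 + 2.399) = 0.2942.
HOCl = 0.2942 × 3.27 ppm = 0.9621 ppm.

0.962 ppm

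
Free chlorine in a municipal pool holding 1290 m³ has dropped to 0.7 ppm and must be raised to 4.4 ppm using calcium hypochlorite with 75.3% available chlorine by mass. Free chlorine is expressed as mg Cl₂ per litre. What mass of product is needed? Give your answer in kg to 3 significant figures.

6.34 kg

Volume: 1290 m³ = 1,290,000 L.
Chlorine deficit: 4.4 − 0.7 = 3.7 ppm = 3.7 mg/L as Cl₂.
Cl₂ equivalent needed: 3.7 mg/L × 1,290,000 L = 4,773,000 mg = 4773 g.
Product at 75.3% available chlorine: 4773 / 0.753 = 6339 g.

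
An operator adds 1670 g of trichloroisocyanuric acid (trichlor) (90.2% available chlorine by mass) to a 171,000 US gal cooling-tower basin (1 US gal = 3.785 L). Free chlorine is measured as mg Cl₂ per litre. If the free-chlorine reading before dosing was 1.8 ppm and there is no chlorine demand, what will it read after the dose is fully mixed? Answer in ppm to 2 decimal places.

4.13 ppm

Volume: 171,000 US gal × 3.785 L/gal = 647,235 L.
Available chlorine delivered: 1670 g × 0.902 = 1506 g as Cl₂.
Concentration rise: 1506 g / 647,235 L = 2.327 mg/L = 2.33 ppm.
Final FC: 1.8 + 2.33 = 4.13 ppm.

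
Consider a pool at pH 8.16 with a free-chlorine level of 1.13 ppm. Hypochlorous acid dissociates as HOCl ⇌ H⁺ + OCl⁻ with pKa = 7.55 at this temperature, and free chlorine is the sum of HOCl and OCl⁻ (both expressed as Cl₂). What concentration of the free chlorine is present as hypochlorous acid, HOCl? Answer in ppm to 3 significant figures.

0.223 ppm

[OCl⁻]/[HOCl] = 10^(pH − pKa) = 10^(8.16 − 7.55) = 10^0.61 = 4.074.
Fraction as HOCl = 1 / (1 + 4.074) = 0.1971.
HOCl = 0.1971 × 1.13 ppm = 0.2227 ppm.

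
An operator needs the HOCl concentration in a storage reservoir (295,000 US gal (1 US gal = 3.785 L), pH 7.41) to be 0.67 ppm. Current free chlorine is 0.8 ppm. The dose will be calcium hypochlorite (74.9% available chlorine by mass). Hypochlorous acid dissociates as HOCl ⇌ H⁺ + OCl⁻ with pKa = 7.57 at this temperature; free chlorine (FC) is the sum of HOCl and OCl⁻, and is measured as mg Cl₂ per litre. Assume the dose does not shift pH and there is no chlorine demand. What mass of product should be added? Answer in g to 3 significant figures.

497 g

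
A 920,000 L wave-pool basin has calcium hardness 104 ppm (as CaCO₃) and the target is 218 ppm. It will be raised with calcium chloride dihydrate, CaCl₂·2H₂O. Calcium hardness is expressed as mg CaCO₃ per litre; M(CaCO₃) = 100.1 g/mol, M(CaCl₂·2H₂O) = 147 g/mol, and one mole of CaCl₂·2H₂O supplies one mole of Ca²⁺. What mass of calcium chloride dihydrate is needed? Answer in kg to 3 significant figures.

154 kg

Hardness to add: (218 − 104) = 114 mg/L as CaCO₃ × 920,000 L = 104,900 g as CaCO₃.
Moles of Ca²⁺ (1 mol Ca²⁺ ≡ 1 mol CaCO₃): 104,900 / 100.1 g/mol = 1048 mol.
Mass of CaCl₂·2H₂O: 1048 × 147 = 154,000 g.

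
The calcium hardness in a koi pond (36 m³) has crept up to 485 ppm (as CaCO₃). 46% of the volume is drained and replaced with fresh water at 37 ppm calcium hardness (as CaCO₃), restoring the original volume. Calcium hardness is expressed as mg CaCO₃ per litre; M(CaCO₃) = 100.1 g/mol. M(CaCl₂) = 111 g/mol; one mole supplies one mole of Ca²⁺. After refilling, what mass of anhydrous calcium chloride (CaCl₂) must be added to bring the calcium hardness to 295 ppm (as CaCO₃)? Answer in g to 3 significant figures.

642 g

Volume: 36 m³ = 36,000 L.
After draining 46% and refilling: 485 × 0.54 + 37 × 0.46 = 278.92 ppm.
Deficit to target: 295 − 278.92 = 16.08 mg/L.
As CaCO₃: 16.08 mg/L × 36,000 L = 578.9 g; ÷ 100.1 = 5.783 mol Ca²⁺.
Mass: 5.783 × 111 = 641.9 g.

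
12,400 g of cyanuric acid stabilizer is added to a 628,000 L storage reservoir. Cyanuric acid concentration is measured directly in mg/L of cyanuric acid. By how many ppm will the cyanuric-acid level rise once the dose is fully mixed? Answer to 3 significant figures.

Rise: 12,400 g / 628,000 L × 1000 = 19.75 mg/L.

19.7 ppm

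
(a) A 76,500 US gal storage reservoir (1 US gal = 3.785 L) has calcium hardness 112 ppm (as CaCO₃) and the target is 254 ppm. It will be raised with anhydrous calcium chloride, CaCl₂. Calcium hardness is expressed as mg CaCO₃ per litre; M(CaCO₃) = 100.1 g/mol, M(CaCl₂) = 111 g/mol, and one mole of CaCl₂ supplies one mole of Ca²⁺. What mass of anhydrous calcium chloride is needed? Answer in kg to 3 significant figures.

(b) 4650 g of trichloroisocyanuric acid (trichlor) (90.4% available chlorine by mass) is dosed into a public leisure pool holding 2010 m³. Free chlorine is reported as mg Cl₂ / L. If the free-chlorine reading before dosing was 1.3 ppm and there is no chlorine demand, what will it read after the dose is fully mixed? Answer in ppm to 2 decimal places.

(a) 45.6 kg; (b) 3.39 ppm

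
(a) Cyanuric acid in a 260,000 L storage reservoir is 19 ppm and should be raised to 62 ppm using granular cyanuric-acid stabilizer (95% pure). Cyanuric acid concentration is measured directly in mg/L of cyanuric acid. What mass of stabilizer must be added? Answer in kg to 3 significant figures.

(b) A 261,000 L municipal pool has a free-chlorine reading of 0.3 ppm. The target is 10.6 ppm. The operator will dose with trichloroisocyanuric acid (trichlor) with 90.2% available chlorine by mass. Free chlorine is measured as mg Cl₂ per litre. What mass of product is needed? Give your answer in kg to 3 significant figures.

(a) 11.8 kg; (b) 2.98 kg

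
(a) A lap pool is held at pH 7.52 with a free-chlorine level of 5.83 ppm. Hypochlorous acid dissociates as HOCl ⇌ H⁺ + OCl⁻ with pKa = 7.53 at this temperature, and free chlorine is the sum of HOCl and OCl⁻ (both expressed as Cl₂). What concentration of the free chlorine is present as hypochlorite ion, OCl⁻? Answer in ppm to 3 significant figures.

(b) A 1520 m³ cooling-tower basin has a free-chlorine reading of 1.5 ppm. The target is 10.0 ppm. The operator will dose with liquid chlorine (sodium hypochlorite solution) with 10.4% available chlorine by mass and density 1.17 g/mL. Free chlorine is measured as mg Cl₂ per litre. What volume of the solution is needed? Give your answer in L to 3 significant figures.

(a) 2.88 ppm; (b) 106 L

(a) [OCl⁻]/[HOCl] = 10^(pH − pKa) = 10^(7.52 − 7.53) = 10^-0.01 = 0.9772.
(a) Fraction as HOCl = 1 / (1 + 0.9772) = 0.5058.
(a) OCl⁻ = (1 − 0.5058) × 5.83 ppm = 2.881 ppm.

(b) Volume: 1520 m³ = 1,520,000 L.
(b) Chlorine deficit: 10.0 − 1.5 = 8.5 ppm = 8.5 mg/L as Cl₂.
(b) Cl₂ equivalent needed: 8.5 mg/L × 1,520,000 L = 12,920,000 mg = 12,920 g.
(b) Product at 10.4% available chlorine: 12,920 / 0.104 = 124,200 g.
(b) Volume at density 1.17 g/mL: 124,200 g ÷ 1.17 g/mL = 106,200 mL.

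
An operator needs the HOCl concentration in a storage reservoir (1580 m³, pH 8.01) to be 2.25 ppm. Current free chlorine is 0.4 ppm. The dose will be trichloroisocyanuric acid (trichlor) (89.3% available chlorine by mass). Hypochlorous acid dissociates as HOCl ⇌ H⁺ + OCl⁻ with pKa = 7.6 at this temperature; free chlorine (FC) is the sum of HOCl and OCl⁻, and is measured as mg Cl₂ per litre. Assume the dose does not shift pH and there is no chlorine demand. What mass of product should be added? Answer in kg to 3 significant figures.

13.5 kg

Volume: 1580 m³ = 1,580,000 L.
[OCl⁻]/[HOCl] = 10^(pH − pKa) = 10^(8.01 − 7.6) = 2.57; fraction as HOCl = 1/(1 + 2.57) = 0.2801.
Free chlorine required for 2.25 ppm HOCl: 2.25 / 0.2801 = 8.033 ppm.
FC to add: 8.033 − 0.4 = 7.633 mg/L as Cl₂.
Cl₂ equivalent: 7.633 mg/L × 1,580,000 L = 12,060 g.
Product at 89.3% available Cl: 12,060 / 0.893 = 13,510 g.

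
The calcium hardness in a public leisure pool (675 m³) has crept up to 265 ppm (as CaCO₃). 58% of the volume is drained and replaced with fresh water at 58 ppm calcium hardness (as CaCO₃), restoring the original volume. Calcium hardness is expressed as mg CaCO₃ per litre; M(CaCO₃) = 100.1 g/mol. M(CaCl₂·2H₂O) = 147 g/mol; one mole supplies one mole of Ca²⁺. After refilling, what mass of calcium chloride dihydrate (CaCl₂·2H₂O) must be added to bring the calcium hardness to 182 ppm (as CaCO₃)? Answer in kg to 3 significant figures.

36.7 kg

Volume: 675 m³ = 675,000 L.
After draining 58% and refilling: 265 × 0.42 + 58 × 0.58 = 144.94 ppm.
Deficit to target: 182 − 144.94 = 37.06 mg/L.
As CaCO₃: 37.06 mg/L × 675,000 L = 25,020 g; ÷ 100.1 = 249.9 mol Ca²⁺.
Mass: 249.9 × 147 = 36,740 g.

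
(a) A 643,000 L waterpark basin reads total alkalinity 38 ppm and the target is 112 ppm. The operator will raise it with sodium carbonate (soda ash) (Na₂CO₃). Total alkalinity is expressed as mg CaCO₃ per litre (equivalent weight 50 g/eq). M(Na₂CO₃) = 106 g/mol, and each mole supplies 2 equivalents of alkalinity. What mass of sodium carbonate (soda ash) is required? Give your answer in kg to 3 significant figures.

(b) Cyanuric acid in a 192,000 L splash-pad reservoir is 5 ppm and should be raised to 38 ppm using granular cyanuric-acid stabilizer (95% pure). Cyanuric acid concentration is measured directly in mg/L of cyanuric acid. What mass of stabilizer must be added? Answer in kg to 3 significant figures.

(a) Alkalinity to add: (112 − 38) = 74 mg/L as CaCO₃ × 643,000 L = 47,580 g as CaCO₃.
(a) Equivalents: 47,580 g ÷ 50 g/eq = 951.6 eq.
(a) Each mole of Na₂CO₃ supplies 2 eq, so 951.6 / 2 = 475.8 mol.
(a) Mass: 475.8 mol × 106 g/mol = 50,440 g.

(b) CYA to add: (38 − 5) = 33 mg/L × 192,000 L = 6336 g cyanuric acid.
(b) At 95% purity: 6336 / 0.95 = 6669 g product.

(a) 50.4 kg; (b) 6.67 kg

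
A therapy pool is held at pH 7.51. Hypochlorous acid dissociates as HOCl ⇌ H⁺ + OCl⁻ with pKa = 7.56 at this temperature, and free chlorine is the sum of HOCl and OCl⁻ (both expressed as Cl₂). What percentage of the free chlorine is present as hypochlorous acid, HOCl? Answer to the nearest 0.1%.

[OCl⁻]/[HOCl] = 10^(pH − pKa) = 10^(7.51 − 7.56) = 10^-0.05 = 0.8913.
Fraction as HOCl = 1 / (1 + 0.8913) = 0.5288.

52.9%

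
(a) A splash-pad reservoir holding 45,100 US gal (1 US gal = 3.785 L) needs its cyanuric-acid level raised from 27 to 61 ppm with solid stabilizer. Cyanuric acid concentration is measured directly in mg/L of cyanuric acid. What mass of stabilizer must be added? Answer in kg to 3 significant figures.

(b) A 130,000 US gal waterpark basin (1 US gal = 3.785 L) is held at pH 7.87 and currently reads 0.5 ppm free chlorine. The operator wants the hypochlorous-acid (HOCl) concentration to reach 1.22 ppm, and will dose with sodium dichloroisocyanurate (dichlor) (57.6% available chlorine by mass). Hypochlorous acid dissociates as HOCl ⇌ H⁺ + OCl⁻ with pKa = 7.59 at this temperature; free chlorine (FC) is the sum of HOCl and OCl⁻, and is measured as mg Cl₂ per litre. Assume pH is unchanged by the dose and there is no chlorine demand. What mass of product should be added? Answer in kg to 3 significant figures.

(a) 5.80 kg; (b) 2.60 kg

(a) Volume: 45,100 US gal × 3.785 L/gal = 170,704 L.
(a) CYA to add: (61 − 27) = 34 mg/L × 170,704 L = 5804 g cyanuric acid.

(b) Volume: 130,000 US gal × 3.785 L/gal = 492,050 L.
(b) [OCl⁻]/[HOCl] = 10^(pH − pKa) = 10^(7.87 − 7.59) = 1.905; fraction as HOCl = 1/(1 + 1.905) = 0.3442.
(b) Free chlorine required for 1.22 ppm HOCl: 1.22 / 0.3442 = 3.545 ppm.
(b) FC to add: 3.545 − 0.5 = 3.045 mg/L as Cl₂.
(b) Cl₂ equivalent: 3.045 mg/L × 492,050 L = 1498 g.
(b) Product at 57.6% available Cl: 1498 / 0.576 = 2601 g.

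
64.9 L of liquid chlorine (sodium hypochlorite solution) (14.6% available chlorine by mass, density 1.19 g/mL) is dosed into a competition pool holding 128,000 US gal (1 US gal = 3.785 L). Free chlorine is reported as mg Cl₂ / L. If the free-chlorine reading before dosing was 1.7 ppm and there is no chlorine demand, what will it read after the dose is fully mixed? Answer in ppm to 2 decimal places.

24.97 ppm

Volume: 128,000 US gal × 3.785 L/gal = 484,480 L.
Mass of solution: 64.9 L × 1000 mL/L × 1.19 g/mL = 77,230 g.
Available chlorine delivered: 77,230 g × 0.146 = 11,280 g as Cl₂.
Concentration rise: 11,280 g / 484,480 L = 23.27 mg/L = 23.27 ppm.
Final FC: 1.7 + 23.27 = 24.97 ppm.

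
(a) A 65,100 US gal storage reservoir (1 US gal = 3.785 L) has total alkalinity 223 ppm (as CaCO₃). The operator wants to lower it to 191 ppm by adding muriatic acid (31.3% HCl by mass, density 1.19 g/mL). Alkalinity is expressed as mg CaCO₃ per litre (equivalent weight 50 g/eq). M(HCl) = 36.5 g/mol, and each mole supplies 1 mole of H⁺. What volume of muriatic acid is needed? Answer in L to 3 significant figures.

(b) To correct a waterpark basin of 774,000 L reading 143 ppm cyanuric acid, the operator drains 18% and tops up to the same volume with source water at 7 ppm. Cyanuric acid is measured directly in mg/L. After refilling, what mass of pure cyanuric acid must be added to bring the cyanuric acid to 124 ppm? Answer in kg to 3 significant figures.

(a) 15.5 L; (b) 4.24 kg

(a) Volume: 65,100 US gal × 3.785 L/gal = 246,404 L.
(a) Alkalinity to neutralize: (223 − 191) = 32 mg/L as CaCO₃ × 246,404 L = 7885 g as CaCO₃.
(a) Equivalents of H⁺ required: 7885 ÷ 50 g/eq = 157.7 eq = 157.7 mol HCl.
(a) Mass of HCl: 157.7 × 36.5 = 5756 g.
(a) Mass of 31.3% solution: 5756 / 0.313 = 18,390 g.
(a) Volume: 18,390 g ÷ 1.19 g/mL = 15,450 mL.

(b) After draining 18% and refilling: 143 × 0.82 + 7 × 0.18 = 118.52 ppm.
(b) Deficit to target: 124 − 118.52 = 5.48 mg/L.
(b) Mass: 5.48 mg/L × 774,000 L = 4242 g cyanuric acid.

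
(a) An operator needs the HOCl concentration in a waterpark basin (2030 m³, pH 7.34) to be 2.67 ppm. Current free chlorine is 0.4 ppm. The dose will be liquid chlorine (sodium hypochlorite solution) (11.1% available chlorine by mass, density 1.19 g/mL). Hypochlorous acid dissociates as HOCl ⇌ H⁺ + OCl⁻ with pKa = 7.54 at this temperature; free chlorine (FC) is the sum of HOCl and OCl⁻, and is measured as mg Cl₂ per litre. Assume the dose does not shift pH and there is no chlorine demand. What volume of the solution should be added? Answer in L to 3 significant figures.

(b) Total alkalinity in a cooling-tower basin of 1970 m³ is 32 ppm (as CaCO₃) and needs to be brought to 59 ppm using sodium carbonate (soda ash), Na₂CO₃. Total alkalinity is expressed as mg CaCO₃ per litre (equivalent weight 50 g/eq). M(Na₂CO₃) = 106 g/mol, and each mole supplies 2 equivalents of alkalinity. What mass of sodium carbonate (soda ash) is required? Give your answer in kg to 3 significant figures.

(a) 60.8 L; (b) 56.4 kg

(a) Volume: 2030 m³ = 2,030,000 L.
(a) [OCl⁻]/[HOCl] = 10^(pH − pKa) = 10^(7.34 − 7.54) = 0.631; fraction as HOCl = 1/(1 + 0.631) = 0.6131.
(a) Free chlorine required for 2.67 ppm HOCl: 2.67 / 0.6131 = 4.355 ppm.
(a) FC to add: 4.355 − 0.4 = 3.955 mg/L as Cl₂.
(a) Cl₂ equivalent: 3.955 mg/L × 2,030,000 L = 8028 g.
(a) Product at 11.1% available Cl: 8028 / 0.111 = 72,320 g.
(a) Volume: 72,320 g ÷ 1.19 g/mL = 60,780 mL.

(b) Volume: 1970 m³ = 1,970,000 L.
(b) Alkalinity to add: (59 − 32) = 27 mg/L as CaCO₃ × 1,970,000 L = 53,190 g as CaCO₃.
(b) Equivalents: 53,190 g ÷ 50 g/eq = 1064 eq.
(b) Each mole of Na₂CO₃ supplies 2 eq, so 1064 / 2 = 531.9 mol.
(b) Mass: 531.9 mol × 106 g/mol = 56,380 g.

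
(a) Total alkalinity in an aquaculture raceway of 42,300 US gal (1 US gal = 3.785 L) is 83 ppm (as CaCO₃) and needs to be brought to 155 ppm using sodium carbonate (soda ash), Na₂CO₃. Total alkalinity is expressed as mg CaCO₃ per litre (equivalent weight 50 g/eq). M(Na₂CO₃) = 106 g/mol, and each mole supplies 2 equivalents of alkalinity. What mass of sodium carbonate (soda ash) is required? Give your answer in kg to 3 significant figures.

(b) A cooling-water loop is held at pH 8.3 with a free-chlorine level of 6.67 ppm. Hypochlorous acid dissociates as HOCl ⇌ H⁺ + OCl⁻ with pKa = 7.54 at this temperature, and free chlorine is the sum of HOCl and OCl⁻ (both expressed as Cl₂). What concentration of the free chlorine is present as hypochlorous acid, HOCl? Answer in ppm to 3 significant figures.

(a) 12.2 kg; (b) 0.988 ppm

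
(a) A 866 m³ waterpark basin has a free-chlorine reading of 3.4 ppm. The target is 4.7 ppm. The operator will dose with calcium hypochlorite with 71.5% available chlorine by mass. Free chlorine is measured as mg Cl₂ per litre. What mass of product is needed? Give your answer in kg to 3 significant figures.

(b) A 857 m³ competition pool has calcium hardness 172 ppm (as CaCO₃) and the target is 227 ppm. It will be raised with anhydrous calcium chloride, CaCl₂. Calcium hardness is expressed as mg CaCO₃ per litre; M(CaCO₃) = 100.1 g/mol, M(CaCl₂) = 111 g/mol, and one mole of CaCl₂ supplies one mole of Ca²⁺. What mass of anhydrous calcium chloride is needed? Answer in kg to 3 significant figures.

(a) Volume: 866 m³ = 866,000 L.
(a) Chlorine deficit: 4.7 − 3.4 = 1.3 ppm = 1.3 mg/L as Cl₂.
(a) Cl₂ equivalent needed: 1.3 mg/L × 866,000 L = 1,126,000 mg = 1126 g.
(a) Product at 71.5% available chlorine: 1126 / 0.715 = 1575 g.

(b) Volume: 857 m³ = 857,000 L.
(b) Hardness to add: (227 − 172) = 55 mg/L as CaCO₃ × 857,000 L = 47,140 g as CaCO₃.
(b) Moles of Ca²⁺ (1 mol Ca²⁺ ≡ 1 mol CaCO₃): 47,140 / 100.1 g/mol = 470.9 mol.
(b) Mass of CaCl₂: 470.9 × 111 = 52,270 g.

(a) 1.57 kg; (b) 52.3 kg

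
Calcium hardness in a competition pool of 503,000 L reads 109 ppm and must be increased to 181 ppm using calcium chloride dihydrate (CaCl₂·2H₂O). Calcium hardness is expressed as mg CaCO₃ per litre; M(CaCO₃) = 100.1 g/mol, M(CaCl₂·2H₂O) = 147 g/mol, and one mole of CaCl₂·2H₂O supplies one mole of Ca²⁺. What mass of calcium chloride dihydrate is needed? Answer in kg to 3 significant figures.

Hardness to add: (181 − 109) = 72 mg/L as CaCO₃ × 503,000 L = 36,220 g as CaCO₃.
Moles of Ca²⁺ (1 mol Ca²⁺ ≡ 1 mol CaCO₃): 36,220 / 100.1 g/mol = 361.8 mol.
Mass of CaCl₂·2H₂O: 361.8 × 147 = 53,180 g.

53.2 kg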